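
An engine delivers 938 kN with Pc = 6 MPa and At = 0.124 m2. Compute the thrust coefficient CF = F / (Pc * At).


CF = 938000 / (6e6 * 0.124) = 1.26

1.26


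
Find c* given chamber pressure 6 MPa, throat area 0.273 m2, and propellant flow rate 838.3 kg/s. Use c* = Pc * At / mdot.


c* = 6e6 * 0.273 / 838.3 = 1954 m/s

1954 m/s


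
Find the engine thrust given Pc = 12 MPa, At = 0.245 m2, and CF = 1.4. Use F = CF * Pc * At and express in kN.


F = 1.4 * 12e6 * 0.245 = 4.1160e+06 N = 4116.0 kN

4116.0 kN


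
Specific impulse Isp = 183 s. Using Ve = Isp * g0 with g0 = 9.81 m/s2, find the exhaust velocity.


Ve = Isp * g0 = 183 * 9.81 = 1795.2 m/s

1795.2 m/s


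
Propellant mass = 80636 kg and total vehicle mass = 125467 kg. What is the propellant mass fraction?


PMF = 80636 / 125467 = 0.643

0.643


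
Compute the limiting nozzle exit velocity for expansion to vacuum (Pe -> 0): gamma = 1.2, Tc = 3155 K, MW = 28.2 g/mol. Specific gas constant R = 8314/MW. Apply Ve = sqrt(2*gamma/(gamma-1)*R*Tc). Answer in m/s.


R = 8314 / 28.2 = 294.82 J/(kg.K)
Ve = sqrt(2 * 1.2 / (1.2 - 1) * 294.82 * 3155) = 3341 m/s

3341 m/s


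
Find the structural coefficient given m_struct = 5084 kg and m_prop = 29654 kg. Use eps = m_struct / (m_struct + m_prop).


eps = 5084 / (5084 + 29654) = 0.1464

0.1464


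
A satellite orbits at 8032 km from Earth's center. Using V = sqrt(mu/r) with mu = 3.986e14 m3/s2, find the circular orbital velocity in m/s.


V = sqrt(3.986e14 / 8032000) = 7045 m/s

7045 m/s


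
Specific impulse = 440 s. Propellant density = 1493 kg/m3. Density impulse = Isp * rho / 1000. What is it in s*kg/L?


rho*Isp = 440 * 1493 / 1000 = 657 s*kg/L

657 s*kg/L


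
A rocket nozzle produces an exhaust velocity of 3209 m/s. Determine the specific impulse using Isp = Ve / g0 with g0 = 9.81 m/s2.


Isp = Ve / g0 = 3209 / 9.81 = 327.1 s

327.1 s


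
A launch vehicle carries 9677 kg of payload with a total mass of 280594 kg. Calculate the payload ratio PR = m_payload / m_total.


PR = 9677 / 280594 = 0.0345

0.0345


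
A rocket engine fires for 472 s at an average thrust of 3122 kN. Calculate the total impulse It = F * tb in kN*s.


It = 3122 * 472 = 1473584 kN*s

1473584 kN*s


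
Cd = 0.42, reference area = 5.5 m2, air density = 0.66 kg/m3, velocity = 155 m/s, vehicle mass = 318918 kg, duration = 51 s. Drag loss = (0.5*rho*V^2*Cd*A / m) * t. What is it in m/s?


D = 0.5 * 0.66 * 155^2 * 0.42 * 5.5 = 18314.26 N
a = 18314.26 / 318918 = 0.0574 m/s2
dV = 0.0574 * 51 = 2.9 m/s

2.9 m/s


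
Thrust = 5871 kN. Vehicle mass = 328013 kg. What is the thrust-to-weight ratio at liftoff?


TWR = 5871000 / (328013 * 9.81) = 1.82

1.82


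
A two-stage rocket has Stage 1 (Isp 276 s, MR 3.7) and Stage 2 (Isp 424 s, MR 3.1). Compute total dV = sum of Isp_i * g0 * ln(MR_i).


dV1 = 276 * 9.81 * ln(3.7) = 3542.4 m/s
dV2 = 424 * 9.81 * ln(3.1) = 4706.0 m/s
Total dV = 3542.4 + 4706.0 = 8248.4 m/s ~ 8248 m/s

8248 m/s


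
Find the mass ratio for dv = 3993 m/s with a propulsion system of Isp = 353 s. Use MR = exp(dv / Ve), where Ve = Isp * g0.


Ve = 353 * 9.81 = 3462.93 m/s
MR = exp(3993 / 3462.93) = 3.168

3.168


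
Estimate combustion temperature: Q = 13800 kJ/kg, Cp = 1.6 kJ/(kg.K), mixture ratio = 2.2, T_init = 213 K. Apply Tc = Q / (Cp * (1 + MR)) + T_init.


Tc = 13800 / (1.6 * (1 + 2.2)) + 213 = 2908 K

2908 K


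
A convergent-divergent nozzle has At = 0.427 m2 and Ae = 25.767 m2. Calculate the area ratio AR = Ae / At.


AR = 25.767 / 0.427 = 60.3

60.3


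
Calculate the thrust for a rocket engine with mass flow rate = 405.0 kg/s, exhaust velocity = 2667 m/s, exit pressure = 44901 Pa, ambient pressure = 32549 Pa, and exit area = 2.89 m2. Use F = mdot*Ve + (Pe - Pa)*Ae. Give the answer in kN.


F = 405.0 * 2667 + (44901 - 32549) * 2.89 = 1.1158e+06 N = 1115.8 kN

1115.8 kN


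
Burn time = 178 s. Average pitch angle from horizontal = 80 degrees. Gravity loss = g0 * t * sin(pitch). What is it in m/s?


GL = 9.81 * 178 * sin(80 deg) = 1720 m/s

1720 m/s


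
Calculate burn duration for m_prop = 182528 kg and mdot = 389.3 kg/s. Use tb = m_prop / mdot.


tb = 182528 / 389.3 = 468.9 s

468.9 s


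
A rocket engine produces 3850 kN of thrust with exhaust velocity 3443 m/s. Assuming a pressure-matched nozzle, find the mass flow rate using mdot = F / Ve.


mdot = F / Ve = 3850000 / 3443 = 1118.2 kg/s

1118.2 kg/s


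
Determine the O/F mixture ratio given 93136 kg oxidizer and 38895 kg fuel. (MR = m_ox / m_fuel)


MR = 93136 / 38895 = 2.39

2.39


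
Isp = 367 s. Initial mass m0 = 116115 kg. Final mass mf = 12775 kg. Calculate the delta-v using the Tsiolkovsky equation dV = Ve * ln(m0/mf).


Ve = 367 * 9.81 = 3600.27 m/s
dV = 3600.27 * ln(116115/12775) = 7946 m/s

7946 m/s


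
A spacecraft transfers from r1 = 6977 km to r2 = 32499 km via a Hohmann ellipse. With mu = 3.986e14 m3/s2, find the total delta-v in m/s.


V1 = sqrt(mu/r1) = 7558.48 m/s
dV1 = V1*(sqrt(2*r2/(r1+r2)) - 1) = 2140.32 m/s
V2 = sqrt(mu/r2) = 3502.14 m/s
dV2 = V2*(1 - sqrt(2*r1/(r1+r2))) = 1419.97 m/s
Total dV = 3560 m/s

3560 m/s


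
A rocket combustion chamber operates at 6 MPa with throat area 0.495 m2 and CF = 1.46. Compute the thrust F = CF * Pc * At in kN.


F = 1.46 * 6e6 * 0.495 = 4.3362e+06 N = 4336.2 kN

4336.2 kN


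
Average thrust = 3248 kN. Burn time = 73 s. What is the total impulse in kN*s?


It = 3248 * 73 = 237104 kN*s

237104 kN*s


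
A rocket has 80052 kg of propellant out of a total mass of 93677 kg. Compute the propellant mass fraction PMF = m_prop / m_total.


PMF = 80052 / 93677 = 0.855

0.855


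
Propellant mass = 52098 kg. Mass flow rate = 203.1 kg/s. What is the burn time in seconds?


tb = 52098 / 203.1 = 256.5 s

256.5 s


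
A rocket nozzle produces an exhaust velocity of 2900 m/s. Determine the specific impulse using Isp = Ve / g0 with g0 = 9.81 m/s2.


Isp = Ve / g0 = 2900 / 9.81 = 295.6 s

295.6 s


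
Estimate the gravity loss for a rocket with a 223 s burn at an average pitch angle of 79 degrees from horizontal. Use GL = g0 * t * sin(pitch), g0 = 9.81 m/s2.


GL = 9.81 * 223 * sin(79 deg) = 2147 m/s

2147 m/s


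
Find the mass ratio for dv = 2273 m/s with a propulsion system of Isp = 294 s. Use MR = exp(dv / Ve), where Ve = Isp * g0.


Ve = 294 * 9.81 = 2884.14 m/s
MR = exp(2273 / 2884.14) = 2.199

2.199


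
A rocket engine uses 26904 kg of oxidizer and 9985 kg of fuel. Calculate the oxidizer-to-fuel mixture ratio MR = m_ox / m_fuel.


MR = 26904 / 9985 = 2.69

2.69


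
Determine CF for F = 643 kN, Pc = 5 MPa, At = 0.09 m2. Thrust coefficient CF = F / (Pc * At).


CF = 643000 / (5e6 * 0.09) = 1.43

1.43


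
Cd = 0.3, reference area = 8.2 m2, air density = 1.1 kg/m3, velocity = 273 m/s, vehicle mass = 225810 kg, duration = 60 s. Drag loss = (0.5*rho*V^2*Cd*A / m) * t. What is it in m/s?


D = 0.5 * 1.1 * 273^2 * 0.3 * 8.2 = 100837.74 N
a = 100837.74 / 225810 = 0.4466 m/s2
dV = 0.4466 * 60 = 26.8 m/s

26.8 m/s


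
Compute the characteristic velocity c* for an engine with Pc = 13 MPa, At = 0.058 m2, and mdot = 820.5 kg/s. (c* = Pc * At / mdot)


c* = 13e6 * 0.058 / 820.5 = 919 m/s

919 m/s


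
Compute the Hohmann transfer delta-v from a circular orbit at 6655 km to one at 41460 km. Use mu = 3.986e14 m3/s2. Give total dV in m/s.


V1 = sqrt(mu/r1) = 7739.17 m/s
dV1 = V1*(sqrt(2*r2/(r1+r2)) - 1) = 2420.6 m/s
V2 = sqrt(mu/r2) = 3100.66 m/s
dV2 = V2*(1 - sqrt(2*r1/(r1+r2))) = 1469.85 m/s
Total dV = 3890 m/s

3890 m/s


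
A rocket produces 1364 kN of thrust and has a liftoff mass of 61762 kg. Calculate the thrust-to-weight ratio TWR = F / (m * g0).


TWR = 1364000 / (61762 * 9.81) = 2.25

2.25


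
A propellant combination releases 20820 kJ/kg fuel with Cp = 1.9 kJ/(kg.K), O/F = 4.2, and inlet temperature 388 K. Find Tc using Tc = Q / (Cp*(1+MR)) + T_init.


Tc = 20820 / (1.9 * (1 + 4.2)) + 388 = 2495 K

2495 K


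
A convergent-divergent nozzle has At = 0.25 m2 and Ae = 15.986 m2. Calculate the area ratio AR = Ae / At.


AR = 15.986 / 0.25 = 63.9

63.9


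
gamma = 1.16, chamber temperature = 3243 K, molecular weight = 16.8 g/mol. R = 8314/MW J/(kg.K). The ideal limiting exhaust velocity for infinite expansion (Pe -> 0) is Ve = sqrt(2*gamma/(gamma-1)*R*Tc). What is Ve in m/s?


R = 8314 / 16.8 = 494.88 J/(kg.K)
Ve = sqrt(2 * 1.16 / (1.16 - 1) * 494.88 * 3243) = 4824 m/s

4824 m/s


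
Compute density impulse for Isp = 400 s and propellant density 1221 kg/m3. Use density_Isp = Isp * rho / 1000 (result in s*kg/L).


rho*Isp = 400 * 1221 / 1000 = 488 s*kg/L

488 s*kg/L


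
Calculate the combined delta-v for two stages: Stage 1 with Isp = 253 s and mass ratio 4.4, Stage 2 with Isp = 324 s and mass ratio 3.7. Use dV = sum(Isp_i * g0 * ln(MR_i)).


dV1 = 253 * 9.81 * ln(4.4) = 3677.2 m/s
dV2 = 324 * 9.81 * ln(3.7) = 4158.5 m/s
Total dV = 3677.2 + 4158.5 = 7835.7 m/s ~ 7836 m/s

7836 m/s


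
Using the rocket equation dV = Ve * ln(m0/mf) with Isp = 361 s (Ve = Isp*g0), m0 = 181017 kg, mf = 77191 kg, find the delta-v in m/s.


Ve = 361 * 9.81 = 3541.41 m/s
dV = 3541.41 * ln(181017/77191) = 3018 m/s

3018 m/s


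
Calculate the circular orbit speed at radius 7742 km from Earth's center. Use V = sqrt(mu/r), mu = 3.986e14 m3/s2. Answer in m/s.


V = sqrt(3.986e14 / 7742000) = 7175 m/s

7175 m/s


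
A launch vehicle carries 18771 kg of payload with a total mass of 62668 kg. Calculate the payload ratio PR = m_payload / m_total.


PR = 18771 / 62668 = 0.2995

0.2995


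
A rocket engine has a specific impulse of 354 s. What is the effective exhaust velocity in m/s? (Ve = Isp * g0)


Ve = Isp * g0 = 354 * 9.81 = 3472.7 m/s

3472.7 m/s


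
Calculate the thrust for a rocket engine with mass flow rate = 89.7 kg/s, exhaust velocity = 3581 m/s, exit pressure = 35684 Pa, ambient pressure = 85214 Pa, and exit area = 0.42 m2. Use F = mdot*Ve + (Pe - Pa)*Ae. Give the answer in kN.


F = 89.7 * 3581 + (35684 - 85214) * 0.42 = 300413.0 N = 300.4 kN

300.4 kN


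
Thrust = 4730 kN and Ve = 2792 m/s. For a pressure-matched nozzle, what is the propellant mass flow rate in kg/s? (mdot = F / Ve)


mdot = F / Ve = 4730000 / 2792 = 1694.1 kg/s

1694.1 kg/s


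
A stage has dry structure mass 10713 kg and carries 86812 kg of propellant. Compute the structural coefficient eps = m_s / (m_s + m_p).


eps = 10713 / (10713 + 86812) = 0.1098

0.1098


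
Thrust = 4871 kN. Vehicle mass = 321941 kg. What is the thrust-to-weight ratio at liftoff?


TWR = 4871000 / (321941 * 9.81) = 1.54

1.54


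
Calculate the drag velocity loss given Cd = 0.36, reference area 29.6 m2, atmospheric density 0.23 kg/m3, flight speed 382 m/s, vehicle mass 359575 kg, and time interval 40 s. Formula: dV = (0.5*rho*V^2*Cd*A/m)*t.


D = 0.5 * 0.23 * 382^2 * 0.36 * 29.6 = 178821.11 N
a = 178821.11 / 359575 = 0.4973 m/s2
dV = 0.4973 * 40 = 19.9 m/s

19.9 m/s


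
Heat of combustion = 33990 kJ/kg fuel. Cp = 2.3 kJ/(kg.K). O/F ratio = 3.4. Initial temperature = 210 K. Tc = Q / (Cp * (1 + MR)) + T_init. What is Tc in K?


Tc = 33990 / (2.3 * (1 + 3.4)) + 210 = 3569 K

3569 K


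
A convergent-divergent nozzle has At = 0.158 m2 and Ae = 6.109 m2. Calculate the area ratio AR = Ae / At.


AR = 6.109 / 0.158 = 38.7

38.7


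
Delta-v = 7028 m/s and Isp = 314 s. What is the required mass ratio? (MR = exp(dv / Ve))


Ve = 314 * 9.81 = 3080.34 m/s
MR = exp(7028 / 3080.34) = 9.792

9.792


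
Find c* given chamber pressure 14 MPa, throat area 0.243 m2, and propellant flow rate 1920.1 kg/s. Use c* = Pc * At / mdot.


c* = 14e6 * 0.243 / 1920.1 = 1772 m/s

1772 m/s


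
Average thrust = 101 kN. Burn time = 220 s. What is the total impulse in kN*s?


It = 101 * 220 = 22220 kN*s

22220 kN*s


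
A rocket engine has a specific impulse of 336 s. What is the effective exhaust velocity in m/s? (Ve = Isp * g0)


Ve = Isp * g0 = 336 * 9.81 = 3296.2 m/s

3296.2 m/s


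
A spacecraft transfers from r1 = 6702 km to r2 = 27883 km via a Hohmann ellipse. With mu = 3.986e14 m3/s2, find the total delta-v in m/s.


V1 = sqrt(mu/r1) = 7711.99 m/s
dV1 = V1*(sqrt(2*r2/(r1+r2)) - 1) = 2080.82 m/s
V2 = sqrt(mu/r2) = 3780.93 m/s
dV2 = V2*(1 - sqrt(2*r1/(r1+r2))) = 1427.12 m/s
Total dV = 3508 m/s

3508 m/s


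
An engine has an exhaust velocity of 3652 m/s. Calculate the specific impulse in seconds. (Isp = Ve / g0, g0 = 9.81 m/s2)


Isp = Ve / g0 = 3652 / 9.81 = 372.3 s

372.3 s


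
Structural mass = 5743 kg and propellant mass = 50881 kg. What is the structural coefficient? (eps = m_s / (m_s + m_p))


eps = 5743 / (5743 + 50881) = 0.1014

0.1014


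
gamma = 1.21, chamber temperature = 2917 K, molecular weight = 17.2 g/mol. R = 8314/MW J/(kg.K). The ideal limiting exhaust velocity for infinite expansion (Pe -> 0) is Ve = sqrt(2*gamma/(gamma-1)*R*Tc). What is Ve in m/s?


R = 8314 / 17.2 = 483.37 J/(kg.K)
Ve = sqrt(2 * 1.21 / (1.21 - 1) * 483.37 * 2917) = 4031 m/s

4031 m/s


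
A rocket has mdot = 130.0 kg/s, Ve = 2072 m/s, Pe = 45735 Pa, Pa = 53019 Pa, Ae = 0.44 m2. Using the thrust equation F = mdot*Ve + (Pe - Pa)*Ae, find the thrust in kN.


F = 130.0 * 2072 + (45735 - 53019) * 0.44 = 266155.0 N = 266.2 kN

266.2 kN


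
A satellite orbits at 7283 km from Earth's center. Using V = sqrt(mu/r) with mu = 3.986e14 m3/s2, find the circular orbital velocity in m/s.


V = sqrt(3.986e14 / 7283000) = 7398 m/s

7398 m/s


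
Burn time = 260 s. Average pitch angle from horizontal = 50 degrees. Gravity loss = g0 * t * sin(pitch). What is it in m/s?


GL = 9.81 * 260 * sin(50 deg) = 1954 m/s

1954 m/s


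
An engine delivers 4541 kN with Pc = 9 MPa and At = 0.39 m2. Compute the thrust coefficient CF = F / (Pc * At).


CF = 4541000 / (9e6 * 0.39) = 1.29

1.29


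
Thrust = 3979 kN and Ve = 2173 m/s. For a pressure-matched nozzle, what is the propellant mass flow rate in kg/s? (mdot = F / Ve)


mdot = F / Ve = 3979000 / 2173 = 1831.1 kg/s

1831.1 kg/s


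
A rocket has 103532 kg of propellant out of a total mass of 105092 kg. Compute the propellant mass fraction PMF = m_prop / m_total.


PMF = 103532 / 105092 = 0.985

0.985


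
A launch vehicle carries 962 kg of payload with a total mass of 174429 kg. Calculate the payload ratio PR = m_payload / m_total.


PR = 962 / 174429 = 0.0055

0.0055


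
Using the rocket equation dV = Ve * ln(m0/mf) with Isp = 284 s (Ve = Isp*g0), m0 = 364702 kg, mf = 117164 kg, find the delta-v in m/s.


Ve = 284 * 9.81 = 2786.04 m/s
dV = 2786.04 * ln(364702/117164) = 3164 m/s

3164 m/s


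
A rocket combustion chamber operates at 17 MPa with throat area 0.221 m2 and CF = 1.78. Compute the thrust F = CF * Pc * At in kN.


F = 1.78 * 17e6 * 0.221 = 6.6875e+06 N = 6687.5 kN

6687.5 kN


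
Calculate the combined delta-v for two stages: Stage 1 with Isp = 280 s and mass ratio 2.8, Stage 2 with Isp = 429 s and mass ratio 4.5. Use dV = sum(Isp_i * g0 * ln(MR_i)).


dV1 = 280 * 9.81 * ln(2.8) = 2828.2 m/s
dV2 = 429 * 9.81 * ln(4.5) = 6329.9 m/s
Total dV = 2828.2 + 6329.9 = 9158.1 m/s ~ 9158 m/s

9158 m/s


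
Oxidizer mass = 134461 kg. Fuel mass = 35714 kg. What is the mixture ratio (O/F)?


MR = 134461 / 35714 = 3.76

3.76


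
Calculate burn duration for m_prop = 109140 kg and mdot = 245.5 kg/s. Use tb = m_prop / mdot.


tb = 109140 / 245.5 = 444.6 s

444.6 s


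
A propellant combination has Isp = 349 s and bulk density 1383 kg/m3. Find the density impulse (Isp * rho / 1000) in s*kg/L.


rho*Isp = 349 * 1383 / 1000 = 483 s*kg/L

483 s*kg/L


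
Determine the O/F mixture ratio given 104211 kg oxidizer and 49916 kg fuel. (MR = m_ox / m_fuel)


MR = 104211 / 49916 = 2.09

2.09


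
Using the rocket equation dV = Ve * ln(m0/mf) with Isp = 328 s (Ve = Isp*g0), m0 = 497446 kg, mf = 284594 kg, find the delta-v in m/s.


Ve = 328 * 9.81 = 3217.68 m/s
dV = 3217.68 * ln(497446/284594) = 1797 m/s

1797 m/s


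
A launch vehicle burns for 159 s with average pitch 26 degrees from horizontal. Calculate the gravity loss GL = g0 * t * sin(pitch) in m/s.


GL = 9.81 * 159 * sin(26 deg) = 684 m/s

684 m/s


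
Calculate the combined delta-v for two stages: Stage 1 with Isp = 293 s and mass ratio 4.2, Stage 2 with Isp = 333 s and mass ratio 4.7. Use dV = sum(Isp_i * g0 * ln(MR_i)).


dV1 = 293 * 9.81 * ln(4.2) = 4124.9 m/s
dV2 = 333 * 9.81 * ln(4.7) = 5055.5 m/s
Total dV = 4124.9 + 5055.5 = 9180.4 m/s ~ 9180 m/s

9180 m/s


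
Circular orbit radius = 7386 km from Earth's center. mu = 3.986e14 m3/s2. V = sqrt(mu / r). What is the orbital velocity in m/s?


V = sqrt(3.986e14 / 7386000) = 7346 m/s

7346 m/s


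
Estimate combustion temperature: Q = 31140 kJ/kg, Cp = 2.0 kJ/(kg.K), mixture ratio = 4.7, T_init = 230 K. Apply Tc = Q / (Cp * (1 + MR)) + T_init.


Tc = 31140 / (2.0 * (1 + 4.7)) + 230 = 2962 K

2962 K


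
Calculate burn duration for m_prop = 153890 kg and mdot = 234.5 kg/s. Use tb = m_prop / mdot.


tb = 153890 / 234.5 = 656.2 s

656.2 s


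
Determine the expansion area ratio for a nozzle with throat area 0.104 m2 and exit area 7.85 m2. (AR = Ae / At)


AR = 7.85 / 0.104 = 75.5

75.5


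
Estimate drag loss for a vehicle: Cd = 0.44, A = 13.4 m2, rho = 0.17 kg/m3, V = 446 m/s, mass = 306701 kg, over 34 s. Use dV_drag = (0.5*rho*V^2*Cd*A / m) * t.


D = 0.5 * 0.17 * 446^2 * 0.44 * 13.4 = 99688.74 N
a = 99688.74 / 306701 = 0.325 m/s2
dV = 0.325 * 34 = 11.1 m/s

11.1 m/s


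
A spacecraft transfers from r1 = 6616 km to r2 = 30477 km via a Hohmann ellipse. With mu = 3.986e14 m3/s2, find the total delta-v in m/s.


V1 = sqrt(mu/r1) = 7761.95 m/s
dV1 = V1*(sqrt(2*r2/(r1+r2)) - 1) = 2188.12 m/s
V2 = sqrt(mu/r2) = 3616.45 m/s
dV2 = V2*(1 - sqrt(2*r1/(r1+r2))) = 1456.47 m/s
Total dV = 3645 m/s

3645 m/s


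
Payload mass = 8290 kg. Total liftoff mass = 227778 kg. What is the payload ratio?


PR = 8290 / 227778 = 0.0364

0.0364


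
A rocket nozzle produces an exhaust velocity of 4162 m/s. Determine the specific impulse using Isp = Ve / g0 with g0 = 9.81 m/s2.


Isp = Ve / g0 = 4162 / 9.81 = 424.3 s

424.3 s


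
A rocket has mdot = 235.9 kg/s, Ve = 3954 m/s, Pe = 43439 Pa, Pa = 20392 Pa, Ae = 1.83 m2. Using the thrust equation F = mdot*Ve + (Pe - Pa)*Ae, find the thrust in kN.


F = 235.9 * 3954 + (43439 - 20392) * 1.83 = 974925.0 N = 974.9 kN

974.9 kN


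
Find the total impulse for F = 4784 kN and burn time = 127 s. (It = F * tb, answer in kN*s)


It = 4784 * 127 = 607568 kN*s

607568 kN*s


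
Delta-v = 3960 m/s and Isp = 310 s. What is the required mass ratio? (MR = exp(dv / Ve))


Ve = 310 * 9.81 = 3041.1 m/s
MR = exp(3960 / 3041.1) = 3.677

3.677


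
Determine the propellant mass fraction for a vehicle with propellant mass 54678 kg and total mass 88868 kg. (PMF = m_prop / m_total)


PMF = 54678 / 88868 = 0.615

0.615


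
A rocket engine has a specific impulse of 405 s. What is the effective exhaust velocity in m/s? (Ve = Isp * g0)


Ve = Isp * g0 = 405 * 9.81 = 3973.1 m/s

3973.1 m/s


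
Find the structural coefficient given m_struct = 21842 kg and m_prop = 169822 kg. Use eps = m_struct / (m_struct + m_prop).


eps = 21842 / (21842 + 169822) = 0.114

0.114


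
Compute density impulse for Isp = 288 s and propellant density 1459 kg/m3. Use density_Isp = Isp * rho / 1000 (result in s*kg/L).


rho*Isp = 288 * 1459 / 1000 = 420 s*kg/L

420 s*kg/L


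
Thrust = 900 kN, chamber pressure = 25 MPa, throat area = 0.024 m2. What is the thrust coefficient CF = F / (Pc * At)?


CF = 900000 / (25e6 * 0.024) = 1.5

1.5


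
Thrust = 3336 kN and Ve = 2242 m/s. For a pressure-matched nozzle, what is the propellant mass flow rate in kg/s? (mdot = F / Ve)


mdot = F / Ve = 3336000 / 2242 = 1488.0 kg/s

1488.0 kg/s


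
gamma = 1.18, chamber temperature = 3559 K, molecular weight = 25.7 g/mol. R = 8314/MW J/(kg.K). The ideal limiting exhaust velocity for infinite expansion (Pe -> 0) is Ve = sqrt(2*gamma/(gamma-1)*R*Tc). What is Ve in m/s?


R = 8314 / 25.7 = 323.5 J/(kg.K)
Ve = sqrt(2 * 1.18 / (1.18 - 1) * 323.5 * 3559) = 3885 m/s

3885 m/s


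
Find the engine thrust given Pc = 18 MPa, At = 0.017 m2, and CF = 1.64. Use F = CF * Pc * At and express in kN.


F = 1.64 * 18e6 * 0.017 = 501840.0 N = 501.8 kN

501.8 kN


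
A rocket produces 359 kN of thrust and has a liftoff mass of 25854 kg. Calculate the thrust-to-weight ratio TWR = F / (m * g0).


TWR = 359000 / (25854 * 9.81) = 1.42

1.42


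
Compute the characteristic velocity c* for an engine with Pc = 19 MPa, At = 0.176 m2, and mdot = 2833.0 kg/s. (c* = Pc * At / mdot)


c* = 19e6 * 0.176 / 2833.0 = 1180 m/s

1180 m/s


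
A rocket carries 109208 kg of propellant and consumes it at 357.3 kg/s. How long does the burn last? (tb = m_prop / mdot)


tb = 109208 / 357.3 = 305.6 s

305.6 s


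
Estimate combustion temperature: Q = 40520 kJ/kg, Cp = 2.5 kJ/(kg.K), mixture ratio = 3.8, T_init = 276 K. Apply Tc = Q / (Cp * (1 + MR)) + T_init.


Tc = 40520 / (2.5 * (1 + 3.8)) + 276 = 3653 K

3653 K


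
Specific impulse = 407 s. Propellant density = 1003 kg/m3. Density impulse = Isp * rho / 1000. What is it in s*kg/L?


rho*Isp = 407 * 1003 / 1000 = 408 s*kg/L

408 s*kg/L


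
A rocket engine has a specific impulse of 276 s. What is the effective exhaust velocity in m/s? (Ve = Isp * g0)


Ve = Isp * g0 = 276 * 9.81 = 2707.6 m/s

2707.6 m/s


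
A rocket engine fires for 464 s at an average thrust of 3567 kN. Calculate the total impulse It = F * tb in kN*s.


It = 3567 * 464 = 1655088 kN*s

1655088 kN*s


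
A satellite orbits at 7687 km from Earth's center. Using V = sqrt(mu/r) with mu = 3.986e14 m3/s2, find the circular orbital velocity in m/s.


V = sqrt(3.986e14 / 7687000) = 7201 m/s

7201 m/s


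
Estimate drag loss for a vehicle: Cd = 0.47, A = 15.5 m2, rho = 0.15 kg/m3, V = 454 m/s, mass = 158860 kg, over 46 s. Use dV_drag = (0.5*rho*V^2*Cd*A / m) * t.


D = 0.5 * 0.15 * 454^2 * 0.47 * 15.5 = 112616.63 N
a = 112616.63 / 158860 = 0.7089 m/s2
dV = 0.7089 * 46 = 32.6 m/s

32.6 m/s


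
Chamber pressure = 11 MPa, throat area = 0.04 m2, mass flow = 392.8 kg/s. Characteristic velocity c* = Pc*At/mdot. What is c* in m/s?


c* = 11e6 * 0.04 / 392.8 = 1120 m/s

1120 m/s


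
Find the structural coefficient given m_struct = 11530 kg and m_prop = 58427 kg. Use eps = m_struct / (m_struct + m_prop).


eps = 11530 / (11530 + 58427) = 0.1648

0.1648


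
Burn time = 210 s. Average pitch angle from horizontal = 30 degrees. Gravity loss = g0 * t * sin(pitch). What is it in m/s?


GL = 9.81 * 210 * sin(30 deg) = 1030 m/s

1030 m/s


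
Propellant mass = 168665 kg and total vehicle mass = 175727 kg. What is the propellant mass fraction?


PMF = 168665 / 175727 = 0.96

0.96


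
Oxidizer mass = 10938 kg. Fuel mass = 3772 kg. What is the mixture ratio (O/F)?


MR = 10938 / 3772 = 2.9

2.9


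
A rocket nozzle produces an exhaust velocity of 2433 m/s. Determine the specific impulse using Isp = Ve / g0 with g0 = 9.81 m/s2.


Isp = Ve / g0 = 2433 / 9.81 = 248.0 s

248.0 s


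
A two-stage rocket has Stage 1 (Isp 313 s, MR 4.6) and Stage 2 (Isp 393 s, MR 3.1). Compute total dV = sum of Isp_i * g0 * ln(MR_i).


dV1 = 313 * 9.81 * ln(4.6) = 4685.8 m/s
dV2 = 393 * 9.81 * ln(3.1) = 4361.9 m/s
Total dV = 4685.8 + 4361.9 = 9047.7 m/s ~ 9048 m/s

9048 m/s


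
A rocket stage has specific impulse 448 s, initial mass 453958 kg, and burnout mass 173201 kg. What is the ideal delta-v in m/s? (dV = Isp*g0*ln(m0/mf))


Ve = 448 * 9.81 = 4394.88 m/s
dV = 4394.88 * ln(453958/173201) = 4235 m/s

4235 m/s


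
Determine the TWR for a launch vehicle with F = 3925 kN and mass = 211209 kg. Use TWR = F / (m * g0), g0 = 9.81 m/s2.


TWR = 3925000 / (211209 * 9.81) = 1.89

1.89


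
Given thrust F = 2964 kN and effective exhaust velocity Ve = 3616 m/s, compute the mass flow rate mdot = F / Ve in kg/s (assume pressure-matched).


mdot = F / Ve = 2964000 / 3616 = 819.7 kg/s

819.7 kg/s


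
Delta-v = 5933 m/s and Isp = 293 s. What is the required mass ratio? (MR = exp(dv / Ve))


Ve = 293 * 9.81 = 2874.33 m/s
MR = exp(5933 / 2874.33) = 7.878

7.878


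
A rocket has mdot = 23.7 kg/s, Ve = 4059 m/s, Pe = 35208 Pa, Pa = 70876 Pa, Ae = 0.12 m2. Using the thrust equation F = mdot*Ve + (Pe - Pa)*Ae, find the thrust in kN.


F = 23.7 * 4059 + (35208 - 70876) * 0.12 = 91918.0 N = 91.9 kN

91.9 kN


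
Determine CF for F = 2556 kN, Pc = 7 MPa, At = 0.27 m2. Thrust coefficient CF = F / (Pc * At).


CF = 2556000 / (7e6 * 0.27) = 1.35

1.35


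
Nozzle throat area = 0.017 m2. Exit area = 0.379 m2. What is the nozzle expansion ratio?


AR = 0.379 / 0.017 = 22.3

22.3


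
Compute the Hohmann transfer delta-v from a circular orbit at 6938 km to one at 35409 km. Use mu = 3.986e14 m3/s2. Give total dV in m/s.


V1 = sqrt(mu/r1) = 7579.69 m/s
dV1 = V1*(sqrt(2*r2/(r1+r2)) - 1) = 2222.25 m/s
V2 = sqrt(mu/r2) = 3355.15 m/s
dV2 = V2*(1 - sqrt(2*r1/(r1+r2))) = 1434.57 m/s
Total dV = 3657 m/s

3657 m/s


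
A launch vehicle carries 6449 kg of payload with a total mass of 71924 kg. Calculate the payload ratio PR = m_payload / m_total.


PR = 6449 / 71924 = 0.0897

0.0897


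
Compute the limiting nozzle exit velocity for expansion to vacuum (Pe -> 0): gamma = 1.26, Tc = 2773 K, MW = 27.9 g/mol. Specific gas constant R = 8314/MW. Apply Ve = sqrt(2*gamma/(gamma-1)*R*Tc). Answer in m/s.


R = 8314 / 27.9 = 297.99 J/(kg.K)
Ve = sqrt(2 * 1.26 / (1.26 - 1) * 297.99 * 2773) = 2830 m/s

2830 m/s


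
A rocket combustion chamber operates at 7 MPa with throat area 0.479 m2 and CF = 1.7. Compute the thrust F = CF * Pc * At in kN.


F = 1.7 * 7e6 * 0.479 = 5.7001e+06 N = 5700.1 kN

5700.1 kN


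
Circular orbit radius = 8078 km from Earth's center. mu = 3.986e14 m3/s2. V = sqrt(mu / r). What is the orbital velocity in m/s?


V = sqrt(3.986e14 / 8078000) = 7025 m/s

7025 m/s


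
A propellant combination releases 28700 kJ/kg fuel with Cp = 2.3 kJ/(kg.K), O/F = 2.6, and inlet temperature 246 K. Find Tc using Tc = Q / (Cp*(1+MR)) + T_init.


Tc = 28700 / (2.3 * (1 + 2.6)) + 246 = 3712 K

3712 K


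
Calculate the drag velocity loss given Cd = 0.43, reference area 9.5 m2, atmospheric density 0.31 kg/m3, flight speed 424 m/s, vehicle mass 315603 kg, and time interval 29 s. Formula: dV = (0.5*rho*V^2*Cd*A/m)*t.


D = 0.5 * 0.31 * 424^2 * 0.43 * 9.5 = 113829.67 N
a = 113829.67 / 315603 = 0.3607 m/s2
dV = 0.3607 * 29 = 10.5 m/s

10.5 m/s


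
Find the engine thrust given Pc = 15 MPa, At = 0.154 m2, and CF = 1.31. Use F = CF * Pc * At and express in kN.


F = 1.31 * 15e6 * 0.154 = 3.0261e+06 N = 3026.1 kN

3026.1 kN


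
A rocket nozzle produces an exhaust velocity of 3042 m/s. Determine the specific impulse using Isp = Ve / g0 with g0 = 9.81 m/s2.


Isp = Ve / g0 = 3042 / 9.81 = 310.1 s

310.1 s


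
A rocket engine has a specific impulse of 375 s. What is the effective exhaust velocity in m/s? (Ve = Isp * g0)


Ve = Isp * g0 = 375 * 9.81 = 3678.8 m/s

3678.8 m/s


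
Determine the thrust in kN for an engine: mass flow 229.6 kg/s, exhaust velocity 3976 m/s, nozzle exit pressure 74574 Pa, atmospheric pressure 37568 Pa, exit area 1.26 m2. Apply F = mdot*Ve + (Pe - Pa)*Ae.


F = 229.6 * 3976 + (74574 - 37568) * 1.26 = 959517.0 N = 959.5 kN

959.5 kN


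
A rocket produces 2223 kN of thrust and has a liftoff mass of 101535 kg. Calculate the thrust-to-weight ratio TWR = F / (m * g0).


TWR = 2223000 / (101535 * 9.81) = 2.23

2.23


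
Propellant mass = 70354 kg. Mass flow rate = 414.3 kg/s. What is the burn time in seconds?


tb = 70354 / 414.3 = 169.8 s

169.8 s


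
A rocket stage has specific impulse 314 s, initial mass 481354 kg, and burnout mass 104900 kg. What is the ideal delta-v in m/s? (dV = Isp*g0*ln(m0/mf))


Ve = 314 * 9.81 = 3080.34 m/s
dV = 3080.34 * ln(481354/104900) = 4693 m/s

4693 m/s


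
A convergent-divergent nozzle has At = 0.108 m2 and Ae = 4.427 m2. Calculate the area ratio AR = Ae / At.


AR = 4.427 / 0.108 = 41.0

41.0


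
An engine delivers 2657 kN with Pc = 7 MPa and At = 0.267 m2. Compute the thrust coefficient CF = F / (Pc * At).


CF = 2657000 / (7e6 * 0.267) = 1.42

1.42


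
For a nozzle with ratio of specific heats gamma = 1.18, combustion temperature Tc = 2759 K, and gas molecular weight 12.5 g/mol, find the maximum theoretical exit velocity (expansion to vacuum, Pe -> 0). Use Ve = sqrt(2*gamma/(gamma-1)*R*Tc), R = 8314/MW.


R = 8314 / 12.5 = 665.12 J/(kg.K)
Ve = sqrt(2 * 1.18 / (1.18 - 1) * 665.12 * 2759) = 4905 m/s

4905 m/s


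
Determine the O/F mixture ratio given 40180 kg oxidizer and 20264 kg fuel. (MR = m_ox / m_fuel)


MR = 40180 / 20264 = 1.98

1.98


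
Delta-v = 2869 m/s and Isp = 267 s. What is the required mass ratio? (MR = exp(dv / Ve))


Ve = 267 * 9.81 = 2619.27 m/s
MR = exp(2869 / 2619.27) = 2.99

2.99


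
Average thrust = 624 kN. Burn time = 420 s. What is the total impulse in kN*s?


It = 624 * 420 = 262080 kN*s

262080 kN*s


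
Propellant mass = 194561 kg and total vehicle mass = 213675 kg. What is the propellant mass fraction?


PMF = 194561 / 213675 = 0.911

0.911


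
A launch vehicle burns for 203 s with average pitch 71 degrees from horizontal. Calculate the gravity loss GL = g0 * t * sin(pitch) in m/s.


GL = 9.81 * 203 * sin(71 deg) = 1883 m/s

1883 m/s


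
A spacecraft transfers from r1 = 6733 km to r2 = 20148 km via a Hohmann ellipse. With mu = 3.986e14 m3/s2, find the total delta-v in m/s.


V1 = sqrt(mu/r1) = 7694.22 m/s
dV1 = V1*(sqrt(2*r2/(r1+r2)) - 1) = 1726.26 m/s
V2 = sqrt(mu/r2) = 4447.88 m/s
dV2 = V2*(1 - sqrt(2*r1/(r1+r2))) = 1299.77 m/s
Total dV = 3026 m/s

3026 m/s


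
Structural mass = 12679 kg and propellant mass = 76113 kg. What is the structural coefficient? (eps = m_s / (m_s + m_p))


eps = 12679 / (12679 + 76113) = 0.1428

0.1428


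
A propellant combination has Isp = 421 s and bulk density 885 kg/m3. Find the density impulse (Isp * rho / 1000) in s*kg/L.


rho*Isp = 421 * 885 / 1000 = 373 s*kg/L

373 s*kg/L


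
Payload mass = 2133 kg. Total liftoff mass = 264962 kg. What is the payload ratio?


PR = 2133 / 264962 = 0.0081

0.0081


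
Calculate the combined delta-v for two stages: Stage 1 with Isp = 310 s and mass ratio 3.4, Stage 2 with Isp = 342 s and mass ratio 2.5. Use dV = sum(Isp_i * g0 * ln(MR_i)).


dV1 = 310 * 9.81 * ln(3.4) = 3721.6 m/s
dV2 = 342 * 9.81 * ln(2.5) = 3074.2 m/s
Total dV = 3721.6 + 3074.2 = 6795.8 m/s ~ 6796 m/s

6796 m/s


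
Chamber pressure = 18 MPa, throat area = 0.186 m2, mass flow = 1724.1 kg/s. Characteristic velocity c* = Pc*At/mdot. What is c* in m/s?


c* = 18e6 * 0.186 / 1724.1 = 1942 m/s

1942 m/s


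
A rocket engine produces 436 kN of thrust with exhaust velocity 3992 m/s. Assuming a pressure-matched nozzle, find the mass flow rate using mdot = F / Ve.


mdot = F / Ve = 436000 / 3992 = 109.2 kg/s

109.2 kg/s


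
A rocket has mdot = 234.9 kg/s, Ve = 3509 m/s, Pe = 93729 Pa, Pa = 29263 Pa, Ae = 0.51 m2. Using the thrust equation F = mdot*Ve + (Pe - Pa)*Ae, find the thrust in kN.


F = 234.9 * 3509 + (93729 - 29263) * 0.51 = 857142.0 N = 857.1 kN

857.1 kN


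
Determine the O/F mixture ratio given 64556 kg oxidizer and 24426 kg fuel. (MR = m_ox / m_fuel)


MR = 64556 / 24426 = 2.64

2.64


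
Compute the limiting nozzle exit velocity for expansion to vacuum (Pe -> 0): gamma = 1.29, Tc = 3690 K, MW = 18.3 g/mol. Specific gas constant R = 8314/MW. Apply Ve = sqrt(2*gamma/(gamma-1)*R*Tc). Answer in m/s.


R = 8314 / 18.3 = 454.32 J/(kg.K)
Ve = sqrt(2 * 1.29 / (1.29 - 1) * 454.32 * 3690) = 3862 m/s

3862 m/s


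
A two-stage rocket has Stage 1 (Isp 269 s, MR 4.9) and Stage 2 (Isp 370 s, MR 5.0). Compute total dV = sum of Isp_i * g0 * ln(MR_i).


dV1 = 269 * 9.81 * ln(4.9) = 4193.8 m/s
dV2 = 370 * 9.81 * ln(5.0) = 5841.8 m/s
Total dV = 4193.8 + 5841.8 = 10035.6 m/s ~ 10036 m/s

10036 m/s


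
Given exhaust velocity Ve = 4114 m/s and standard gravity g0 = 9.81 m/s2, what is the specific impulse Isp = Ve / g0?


Isp = Ve / g0 = 4114 / 9.81 = 419.4 s

419.4 s


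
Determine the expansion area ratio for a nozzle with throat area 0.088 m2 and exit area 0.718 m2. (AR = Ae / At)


AR = 0.718 / 0.088 = 8.2

8.2


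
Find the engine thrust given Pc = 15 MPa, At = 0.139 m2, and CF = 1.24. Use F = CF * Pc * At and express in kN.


F = 1.24 * 15e6 * 0.139 = 2.5854e+06 N = 2585.4 kN

2585.4 kN


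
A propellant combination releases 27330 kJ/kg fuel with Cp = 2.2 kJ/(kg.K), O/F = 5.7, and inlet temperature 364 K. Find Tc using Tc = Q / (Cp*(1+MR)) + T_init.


Tc = 27330 / (2.2 * (1 + 5.7)) + 364 = 2218 K

2218 K


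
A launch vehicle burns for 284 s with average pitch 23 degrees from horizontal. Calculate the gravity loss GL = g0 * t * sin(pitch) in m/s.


GL = 9.81 * 284 * sin(23 deg) = 1089 m/s

1089 m/s


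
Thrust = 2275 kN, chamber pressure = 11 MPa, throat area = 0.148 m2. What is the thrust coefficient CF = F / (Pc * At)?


CF = 2275000 / (11e6 * 0.148) = 1.4

1.4


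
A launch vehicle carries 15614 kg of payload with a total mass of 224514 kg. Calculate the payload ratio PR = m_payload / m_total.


PR = 15614 / 224514 = 0.0695

0.0695


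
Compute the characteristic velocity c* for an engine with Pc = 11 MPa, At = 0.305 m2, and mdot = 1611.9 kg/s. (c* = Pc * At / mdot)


c* = 11e6 * 0.305 / 1611.9 = 2081 m/s

2081 m/s


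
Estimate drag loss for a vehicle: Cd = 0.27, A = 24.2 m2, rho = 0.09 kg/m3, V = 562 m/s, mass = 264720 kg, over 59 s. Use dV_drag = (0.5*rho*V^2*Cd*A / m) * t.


D = 0.5 * 0.09 * 562^2 * 0.27 * 24.2 = 92867.61 N
a = 92867.61 / 264720 = 0.3508 m/s2
dV = 0.3508 * 59 = 20.7 m/s

20.7 m/s


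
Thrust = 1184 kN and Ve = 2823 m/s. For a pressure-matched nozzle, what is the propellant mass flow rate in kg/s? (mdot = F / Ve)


mdot = F / Ve = 1184000 / 2823 = 419.4 kg/s

419.4 kg/s


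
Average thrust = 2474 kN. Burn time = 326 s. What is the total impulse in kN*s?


It = 2474 * 326 = 806524 kN*s

806524 kN*s


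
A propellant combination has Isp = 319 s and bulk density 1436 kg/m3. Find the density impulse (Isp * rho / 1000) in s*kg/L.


rho*Isp = 319 * 1436 / 1000 = 458 s*kg/L

458 s*kg/L


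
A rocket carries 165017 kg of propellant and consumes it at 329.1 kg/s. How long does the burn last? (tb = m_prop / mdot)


tb = 165017 / 329.1 = 501.4 s

501.4 s


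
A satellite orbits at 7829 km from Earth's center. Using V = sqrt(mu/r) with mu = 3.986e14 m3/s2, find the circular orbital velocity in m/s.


V = sqrt(3.986e14 / 7829000) = 7135 m/s

7135 m/s


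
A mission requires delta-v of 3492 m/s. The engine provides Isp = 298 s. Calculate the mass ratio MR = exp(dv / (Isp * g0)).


Ve = 298 * 9.81 = 2923.38 m/s
MR = exp(3492 / 2923.38) = 3.302

3.302


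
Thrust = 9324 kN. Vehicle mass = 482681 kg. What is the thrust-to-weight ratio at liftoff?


TWR = 9324000 / (482681 * 9.81) = 1.97

1.97


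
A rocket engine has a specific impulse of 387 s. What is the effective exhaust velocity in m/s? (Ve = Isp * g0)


Ve = Isp * g0 = 387 * 9.81 = 3796.5 m/s

3796.5 m/s


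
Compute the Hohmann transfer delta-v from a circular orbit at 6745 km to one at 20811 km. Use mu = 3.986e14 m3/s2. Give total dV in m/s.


V1 = sqrt(mu/r1) = 7687.37 m/s
dV1 = V1*(sqrt(2*r2/(r1+r2)) - 1) = 1760.44 m/s
V2 = sqrt(mu/r2) = 4376.45 m/s
dV2 = V2*(1 - sqrt(2*r1/(r1+r2))) = 1314.35 m/s
Total dV = 3075 m/s

3075 m/s


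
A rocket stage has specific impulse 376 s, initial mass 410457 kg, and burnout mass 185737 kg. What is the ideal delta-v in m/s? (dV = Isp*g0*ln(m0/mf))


Ve = 376 * 9.81 = 3688.56 m/s
dV = 3688.56 * ln(410457/185737) = 2925 m/s

2925 m/s


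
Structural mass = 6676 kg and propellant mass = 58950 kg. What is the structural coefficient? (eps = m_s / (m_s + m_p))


eps = 6676 / (6676 + 58950) = 0.1017

0.1017


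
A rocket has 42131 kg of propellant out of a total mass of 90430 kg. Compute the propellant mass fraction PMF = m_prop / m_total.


PMF = 42131 / 90430 = 0.466

0.466


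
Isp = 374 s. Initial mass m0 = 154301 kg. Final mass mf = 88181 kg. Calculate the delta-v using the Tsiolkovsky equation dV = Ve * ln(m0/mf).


Ve = 374 * 9.81 = 3668.94 m/s
dV = 3668.94 * ln(154301/88181) = 2053 m/s

2053 m/s


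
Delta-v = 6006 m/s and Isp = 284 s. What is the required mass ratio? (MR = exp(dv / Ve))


Ve = 284 * 9.81 = 2786.04 m/s
MR = exp(6006 / 2786.04) = 8.634

8.634


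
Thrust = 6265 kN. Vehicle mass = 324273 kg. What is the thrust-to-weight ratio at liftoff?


TWR = 6265000 / (324273 * 9.81) = 1.97

1.97


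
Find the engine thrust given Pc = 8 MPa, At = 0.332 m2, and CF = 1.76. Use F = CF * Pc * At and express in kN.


F = 1.76 * 8e6 * 0.332 = 4.6746e+06 N = 4674.6 kN

4674.6 kN


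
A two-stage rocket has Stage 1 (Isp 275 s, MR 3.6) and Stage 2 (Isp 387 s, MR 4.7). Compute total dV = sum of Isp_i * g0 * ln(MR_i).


dV1 = 275 * 9.81 * ln(3.6) = 3455.6 m/s
dV2 = 387 * 9.81 * ln(4.7) = 5875.3 m/s
Total dV = 3455.6 + 5875.3 = 9330.9 m/s ~ 9331 m/s

9331 m/s


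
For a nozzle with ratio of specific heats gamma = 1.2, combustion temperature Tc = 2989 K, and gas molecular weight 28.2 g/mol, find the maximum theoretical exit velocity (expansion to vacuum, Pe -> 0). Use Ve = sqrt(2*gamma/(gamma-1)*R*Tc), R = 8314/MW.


R = 8314 / 28.2 = 294.82 J/(kg.K)
Ve = sqrt(2 * 1.2 / (1.2 - 1) * 294.82 * 2989) = 3252 m/s

3252 m/s


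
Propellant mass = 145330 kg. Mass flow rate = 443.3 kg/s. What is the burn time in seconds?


tb = 145330 / 443.3 = 327.8 s

327.8 s


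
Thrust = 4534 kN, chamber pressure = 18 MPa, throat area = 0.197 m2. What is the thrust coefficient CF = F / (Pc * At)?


CF = 4534000 / (18e6 * 0.197) = 1.28

1.28


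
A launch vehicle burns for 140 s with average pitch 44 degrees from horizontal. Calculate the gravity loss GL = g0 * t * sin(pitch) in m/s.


GL = 9.81 * 140 * sin(44 deg) = 954 m/s

954 m/s


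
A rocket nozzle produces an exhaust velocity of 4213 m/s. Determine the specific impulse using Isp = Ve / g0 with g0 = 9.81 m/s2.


Isp = Ve / g0 = 4213 / 9.81 = 429.5 s

429.5 s


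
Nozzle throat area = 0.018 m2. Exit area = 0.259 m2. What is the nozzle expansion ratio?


AR = 0.259 / 0.018 = 14.4

14.4


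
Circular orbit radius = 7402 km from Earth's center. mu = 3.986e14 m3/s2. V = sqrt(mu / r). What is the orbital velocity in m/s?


V = sqrt(3.986e14 / 7402000) = 7338 m/s

7338 m/s


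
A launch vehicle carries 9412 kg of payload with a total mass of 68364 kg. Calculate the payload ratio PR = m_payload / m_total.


PR = 9412 / 68364 = 0.1377

0.1377


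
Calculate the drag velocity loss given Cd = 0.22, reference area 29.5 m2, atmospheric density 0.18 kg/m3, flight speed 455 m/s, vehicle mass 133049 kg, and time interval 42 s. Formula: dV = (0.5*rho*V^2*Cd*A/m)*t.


D = 0.5 * 0.18 * 455^2 * 0.22 * 29.5 = 120923.3 N
a = 120923.3 / 133049 = 0.9089 m/s2
dV = 0.9089 * 42 = 38.2 m/s

38.2 m/s


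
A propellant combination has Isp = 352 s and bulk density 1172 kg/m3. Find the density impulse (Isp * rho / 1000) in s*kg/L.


rho*Isp = 352 * 1172 / 1000 = 413 s*kg/L

413 s*kg/L
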